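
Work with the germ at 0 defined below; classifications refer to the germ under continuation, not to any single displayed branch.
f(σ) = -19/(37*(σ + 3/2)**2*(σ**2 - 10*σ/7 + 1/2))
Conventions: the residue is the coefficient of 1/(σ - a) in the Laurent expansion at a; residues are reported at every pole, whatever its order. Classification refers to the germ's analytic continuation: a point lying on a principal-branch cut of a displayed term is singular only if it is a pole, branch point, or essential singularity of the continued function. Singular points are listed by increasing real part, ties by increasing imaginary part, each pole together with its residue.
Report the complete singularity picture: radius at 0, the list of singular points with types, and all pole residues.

Radius of convergence at 0: 5/7 - (1/14)*sqrt(2).
At -3/2: a pole of order 2; residue -65968/694453.
At 5/7 - (1/14)*sqrt(2): a pole of order 1; residue 32984/694453 + (256158/694453)*sqrt(2).
At 5/7 + (1/14)*sqrt(2): a pole of order 1; residue 32984/694453 - (256158/694453)*sqrt(2).

Denominator factor (σ + 3/2)^2: pole of order 2 at -3/2, modulus 3/2.
Denominator factor (σ**2 - 10*σ/7 + 1/2): discriminant 2/49, real irrational roots 5/7 + (1/14)*sqrt(2) and 5/7 - (1/14)*sqrt(2); poles of order 1, moduli 5/7 + (1/14)*sqrt(2) and 5/7 - (1/14)*sqrt(2).
The radius of convergence is the smallest modulus among the singular points: 5/7 - (1/14)*sqrt(2).
At the order-2 pole -3/2 set g(σ) = (σ - (-3/2))^2*f(σ) = -19/(37*(σ**2 - 10*σ/7 + 1/2)).
Order-2 pole: residue = g'(a); g'(-3/2) = -65968/694453, so the residue is -65968/694453.
The factor σ**2 - 10*σ/7 + 1/2 splits as (σ - a)(σ - a') with a = 5/7 - (1/14)*sqrt(2), a' = 5/7 + (1/14)*sqrt(2). At the order-1 pole a set g(σ) = (σ - a)*f(σ) = [-19/(37*(σ + 3/2)**2)] / (σ - a').
Simple pole: residue = g(a) at a = 5/7 - (1/14)*sqrt(2), which is 32984/694453 + (256158/694453)*sqrt(2).
The factor σ**2 - 10*σ/7 + 1/2 splits as (σ - a)(σ - a') with a = 5/7 + (1/14)*sqrt(2), a' = 5/7 - (1/14)*sqrt(2). At the order-1 pole a set g(σ) = (σ - a)*f(σ) = [-19/(37*(σ + 3/2)**2)] / (σ - a').
Simple pole: residue = g(a) at a = 5/7 + (1/14)*sqrt(2), which is 32984/694453 - (256158/694453)*sqrt(2).
List the singular points by increasing real part (a conjugate pair: the negative imaginary part first).


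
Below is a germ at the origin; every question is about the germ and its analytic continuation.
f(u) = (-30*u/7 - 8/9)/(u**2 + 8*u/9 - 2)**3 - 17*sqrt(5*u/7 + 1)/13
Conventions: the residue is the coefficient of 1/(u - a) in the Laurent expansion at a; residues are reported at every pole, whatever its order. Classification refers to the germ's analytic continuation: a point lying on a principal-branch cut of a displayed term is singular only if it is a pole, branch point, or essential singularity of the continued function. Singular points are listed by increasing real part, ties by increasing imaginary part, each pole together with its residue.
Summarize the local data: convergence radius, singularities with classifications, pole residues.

Radius of convergence at 0: -4/9 + (1/9)*sqrt(178).
At -4/9 - (1/9)*sqrt(178): a pole of order 3; residue -(19683/9869566)*sqrt(178).
At -7/5: an algebraic (square-root) branch point.
At -4/9 + (1/9)*sqrt(178): a pole of order 3; residue (19683/9869566)*sqrt(178).

Denominator factor (u**2 + 8*u/9 - 2)^3: discriminant 712/81, real irrational roots -4/9 + (1/9)*sqrt(178) and -4/9 - (1/9)*sqrt(178); poles of order 3, moduli -4/9 + (1/9)*sqrt(178) and 4/9 + (1/9)*sqrt(178).
Branch term (-17/13)*sqrt(1 - u/(-7/5)): its argument vanishes at u = -7/5, a square-root branch point, modulus 7/5.
The radius of convergence is the smallest modulus among the singular points: -4/9 + (1/9)*sqrt(178).
The branch term is analytic at -4/9 - (1/9)*sqrt(178) and contributes nothing to the residue; only the rational part matters.
The factor u**2 + 8*u/9 - 2 splits as (u - a)(u - a') with a = -4/9 - (1/9)*sqrt(178), a' = -4/9 + (1/9)*sqrt(178). At the order-3 pole a set g(u) = (u - a)^3*(rational part) = [-30*u/7 - 8/9] / (u - a')^3.
Order-3 pole: residue = g''(a)/2; g''(-4/9 - (1/9)*sqrt(178)) = -(19683/4934783)*sqrt(178), so the residue is -(19683/9869566)*sqrt(178).
The branch term is analytic at -4/9 + (1/9)*sqrt(178) and contributes nothing to the residue; only the rational part matters.
The factor u**2 + 8*u/9 - 2 splits as (u - a)(u - a') with a = -4/9 + (1/9)*sqrt(178), a' = -4/9 - (1/9)*sqrt(178). At the order-3 pole a set g(u) = (u - a)^3*(rational part) = [-30*u/7 - 8/9] / (u - a')^3.
Order-3 pole: residue = g''(a)/2; g''(-4/9 + (1/9)*sqrt(178)) = (19683/4934783)*sqrt(178), so the residue is (19683/9869566)*sqrt(178).
List the singular points by increasing real part (a conjugate pair: the negative imaginary part first).


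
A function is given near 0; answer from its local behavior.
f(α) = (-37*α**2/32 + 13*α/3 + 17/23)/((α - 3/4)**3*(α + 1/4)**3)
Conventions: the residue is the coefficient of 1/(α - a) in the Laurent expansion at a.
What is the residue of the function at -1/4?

At the order-3 pole -1/4 set g(α) = (α - (-1/4))^3*f(α) = (-37*α**2/32 + 13*α/3 + 17/23)/(α - 3/4)**3.
Order-3 pole: residue = g''(a)/2; g''(-1/4) = -65235/2944, so the residue is -65235/5888.

The residue is -65235/5888.


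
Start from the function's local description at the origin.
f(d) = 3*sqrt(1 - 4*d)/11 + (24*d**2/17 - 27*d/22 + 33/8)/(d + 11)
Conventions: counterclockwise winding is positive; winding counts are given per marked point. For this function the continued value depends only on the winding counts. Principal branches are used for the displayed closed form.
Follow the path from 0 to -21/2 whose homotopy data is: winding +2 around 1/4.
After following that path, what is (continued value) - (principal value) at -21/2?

The rational part is single-valued and drops out of the difference; each branch term changes only by its own monodromy.
(3/11)*sqrt(1 - d/(1/4)): winding +2 is even, the square root returns to the same sheet, contribution 0.
Summing the contributions at d = -21/2 gives 0.

Continued minus principal equals 0.


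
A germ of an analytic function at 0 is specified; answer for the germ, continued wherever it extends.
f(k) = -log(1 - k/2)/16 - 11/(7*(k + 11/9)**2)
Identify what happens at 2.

The point is a logarithmic branch point.

The term (-1/16)*log(1 - k/(2)) has argument 1 - 2/(2) = 0 at 2: a logarithmic (infinitely-sheeted) branch point; the remaining terms are analytic or single-valued there.


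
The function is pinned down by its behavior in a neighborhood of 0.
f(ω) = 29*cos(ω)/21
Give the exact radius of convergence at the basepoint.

The factor cos(ω) is entire and contributes no finite singular point.
The polynomial part has no poles.
No finite singular points: the Taylor series at 0 converges everywhere.

The radius of convergence is infinite.


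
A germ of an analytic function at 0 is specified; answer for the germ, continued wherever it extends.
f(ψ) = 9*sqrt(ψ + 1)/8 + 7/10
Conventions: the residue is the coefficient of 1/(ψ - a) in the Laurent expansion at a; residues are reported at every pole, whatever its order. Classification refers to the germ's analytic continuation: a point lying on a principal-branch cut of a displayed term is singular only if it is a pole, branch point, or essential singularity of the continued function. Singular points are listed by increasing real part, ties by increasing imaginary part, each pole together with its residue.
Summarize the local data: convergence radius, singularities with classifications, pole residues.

Branch term (9/8)*sqrt(1 - ψ/(-1)): its argument vanishes at ψ = -1, a square-root branch point, modulus 1.
The radius of convergence is the smallest modulus among the singular points: 1.

Radius of convergence at 0: 1.
At -1: an algebraic (square-root) branch point.


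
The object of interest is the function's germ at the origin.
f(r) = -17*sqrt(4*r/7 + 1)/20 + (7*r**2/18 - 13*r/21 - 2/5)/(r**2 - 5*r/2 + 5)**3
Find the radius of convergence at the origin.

The radius of convergence is 7/4.

Denominator factor (r**2 - 5*r/2 + 5)^3: discriminant -55/4, complex-conjugate roots (5/4) + ((1/4)*sqrt(55))*i and (5/4) - ((1/4)*sqrt(55))*i; poles of order 3, moduli sqrt(5) and sqrt(5).
Branch term (-17/20)*sqrt(1 - r/(-7/4)): its argument vanishes at r = -7/4, a square-root branch point, modulus 7/4.
The radius of convergence is the smallest modulus among the singular points: 7/4.


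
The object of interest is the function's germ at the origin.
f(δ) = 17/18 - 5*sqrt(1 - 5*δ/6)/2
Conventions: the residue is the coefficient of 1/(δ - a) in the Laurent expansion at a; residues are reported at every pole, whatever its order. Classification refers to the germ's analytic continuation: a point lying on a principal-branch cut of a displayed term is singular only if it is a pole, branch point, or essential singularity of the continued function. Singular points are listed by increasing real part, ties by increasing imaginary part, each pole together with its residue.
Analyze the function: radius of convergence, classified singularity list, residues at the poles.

Branch term (-5/2)*sqrt(1 - δ/(6/5)): its argument vanishes at δ = 6/5, a square-root branch point, modulus 6/5.
The radius of convergence is the smallest modulus among the singular points: 6/5.

Radius of convergence at 0: 6/5.
At 6/5: an algebraic (square-root) branch point.


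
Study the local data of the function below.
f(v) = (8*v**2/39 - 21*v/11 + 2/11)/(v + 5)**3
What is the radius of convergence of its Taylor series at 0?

Denominator factor (v + 5)^3: pole of order 3 at -5, modulus 5.
The radius of convergence is the smallest modulus among the singular points: 5.

The radius of convergence is 5.


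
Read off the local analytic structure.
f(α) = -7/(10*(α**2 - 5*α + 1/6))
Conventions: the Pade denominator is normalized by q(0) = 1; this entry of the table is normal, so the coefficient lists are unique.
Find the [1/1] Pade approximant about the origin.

The Pade approximant has numerator coefficients [-21/5, -21/25]; denominator coefficients [1, -149/5].

Taylor coefficients needed (expand at 0): a_0 = -21/5, a_1 = -126, a_2 = -18774/5.
Write the denominator as Q(α) = 1 + q1*α. Requiring Q*f - P = O(α^3) with deg P <= 1 kills the coefficients of α^2..α^2 in Q*f:
  α^2: a_2 + q1*a_1 = 0, i.e. -18774/5 + (-126)*q1 = 0.
Solving this linear system: q1 = -149/5.
The numerator is Q*f truncated at degree 1: P0 = a_0 = -21/5; P1 = a_1 + q1*a_0 = -21/25.


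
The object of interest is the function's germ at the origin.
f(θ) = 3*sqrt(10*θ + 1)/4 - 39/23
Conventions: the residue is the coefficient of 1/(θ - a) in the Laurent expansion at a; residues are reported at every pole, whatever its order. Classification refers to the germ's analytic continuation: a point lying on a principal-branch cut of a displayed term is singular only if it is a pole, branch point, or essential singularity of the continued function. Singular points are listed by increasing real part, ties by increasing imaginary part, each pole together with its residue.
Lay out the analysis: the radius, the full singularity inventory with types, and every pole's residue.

Branch term (3/4)*sqrt(1 - θ/(-1/10)): its argument vanishes at θ = -1/10, a square-root branch point, modulus 1/10.
The radius of convergence is the smallest modulus among the singular points: 1/10.

Radius of convergence at 0: 1/10.
At -1/10: an algebraic (square-root) branch point.


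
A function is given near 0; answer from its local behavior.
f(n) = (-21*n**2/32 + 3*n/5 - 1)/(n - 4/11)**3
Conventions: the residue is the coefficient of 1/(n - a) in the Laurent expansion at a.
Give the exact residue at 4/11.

At the order-3 pole 4/11 set g(n) = (n - (4/11))^3*f(n) = -21*n**2/32 + 3*n/5 - 1.
Order-3 pole: residue = g''(a)/2; g''(4/11) = -21/16, so the residue is -21/32.

The residue is -21/32.


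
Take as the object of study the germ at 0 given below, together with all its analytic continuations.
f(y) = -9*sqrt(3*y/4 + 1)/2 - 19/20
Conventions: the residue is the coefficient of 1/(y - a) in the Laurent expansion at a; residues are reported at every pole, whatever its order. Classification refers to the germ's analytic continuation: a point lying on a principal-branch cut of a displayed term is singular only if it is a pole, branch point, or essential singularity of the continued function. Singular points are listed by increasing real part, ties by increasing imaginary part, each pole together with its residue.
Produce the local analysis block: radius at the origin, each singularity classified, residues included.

Radius of convergence at 0: 4/3.
At -4/3: an algebraic (square-root) branch point.

Branch term (-9/2)*sqrt(1 - y/(-4/3)): its argument vanishes at y = -4/3, a square-root branch point, modulus 4/3.
The radius of convergence is the smallest modulus among the singular points: 4/3.


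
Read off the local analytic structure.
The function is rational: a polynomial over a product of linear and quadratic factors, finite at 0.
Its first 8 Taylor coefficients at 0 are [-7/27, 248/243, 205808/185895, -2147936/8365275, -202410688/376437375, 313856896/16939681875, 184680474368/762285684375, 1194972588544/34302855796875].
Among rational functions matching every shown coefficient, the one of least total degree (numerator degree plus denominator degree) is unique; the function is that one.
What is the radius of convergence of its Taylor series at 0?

No rational of total degree below 4 reproduces all 8 coefficients; solving the [2/2] Pade equations on them gives f(ψ) = (31*ψ**2/17 + 12*ψ/5 - 7/12)/(ψ**2 - 2*ψ/5 + 9/4), whose expansion matches every shown term.
Denominator factor (ψ**2 - 2*ψ/5 + 9/4): discriminant -221/25, complex-conjugate roots (1/5) + ((1/10)*sqrt(221))*i and (1/5) - ((1/10)*sqrt(221))*i; poles of order 1, moduli 3/2 and 3/2.
The radius of convergence is the smallest modulus among the singular points: 3/2.

The radius of convergence is 3/2.


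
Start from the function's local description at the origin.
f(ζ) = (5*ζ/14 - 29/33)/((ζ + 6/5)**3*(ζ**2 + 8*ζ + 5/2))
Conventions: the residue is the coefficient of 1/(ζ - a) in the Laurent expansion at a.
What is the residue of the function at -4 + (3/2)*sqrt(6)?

The residue is -178440000/1745219399 - (3863948875/94241847546)*sqrt(6).

The factor ζ**2 + 8*ζ + 5/2 splits as (ζ - a)(ζ - a') with a = -4 + (3/2)*sqrt(6), a' = -4 - (3/2)*sqrt(6). At the order-1 pole a set g(ζ) = (ζ - a)*f(ζ) = [(5*ζ/14 - 29/33)/(ζ + 6/5)**3] / (ζ - a').
Simple pole: residue = g(a) at a = -4 + (3/2)*sqrt(6), which is -178440000/1745219399 - (3863948875/94241847546)*sqrt(6).


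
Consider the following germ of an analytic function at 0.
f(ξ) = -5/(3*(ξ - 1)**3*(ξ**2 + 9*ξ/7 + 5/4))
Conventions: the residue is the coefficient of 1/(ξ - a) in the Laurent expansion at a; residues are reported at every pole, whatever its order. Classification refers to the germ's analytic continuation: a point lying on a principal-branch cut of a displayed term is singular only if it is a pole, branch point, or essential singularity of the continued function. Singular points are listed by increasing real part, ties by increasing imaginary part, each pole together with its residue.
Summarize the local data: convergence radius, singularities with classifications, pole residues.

Radius of convergence at 0: 1.
At (-9/14) - ((1/7)*sqrt(41))*i: a pole of order 1; residue (398440/2910897) + ((119140/119346777)*sqrt(41))*i.
At (-9/14) + ((1/7)*sqrt(41))*i: a pole of order 1; residue (398440/2910897) - ((119140/119346777)*sqrt(41))*i.
At 1: a pole of order 3; residue -796880/2910897.


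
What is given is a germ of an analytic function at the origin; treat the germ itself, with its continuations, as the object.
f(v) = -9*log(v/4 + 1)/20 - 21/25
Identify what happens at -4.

The point is a logarithmic branch point.

The term (-9/20)*log(1 - v/(-4)) has argument 1 - -4/(-4) = 0 at -4: a logarithmic (infinitely-sheeted) branch point; the remaining terms are analytic or single-valued there.


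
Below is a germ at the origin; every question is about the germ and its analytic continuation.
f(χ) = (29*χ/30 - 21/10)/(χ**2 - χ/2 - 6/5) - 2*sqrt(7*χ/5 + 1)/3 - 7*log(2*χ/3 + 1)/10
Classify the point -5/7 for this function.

The point is an algebraic (square-root) branch point.

The term (-2/3)*sqrt(1 - χ/(-5/7)) has argument 1 - -5/7/(-5/7) = 0 at -5/7: a square-root (algebraic, two-sheeted) branch point; the remaining terms are analytic or single-valued there.


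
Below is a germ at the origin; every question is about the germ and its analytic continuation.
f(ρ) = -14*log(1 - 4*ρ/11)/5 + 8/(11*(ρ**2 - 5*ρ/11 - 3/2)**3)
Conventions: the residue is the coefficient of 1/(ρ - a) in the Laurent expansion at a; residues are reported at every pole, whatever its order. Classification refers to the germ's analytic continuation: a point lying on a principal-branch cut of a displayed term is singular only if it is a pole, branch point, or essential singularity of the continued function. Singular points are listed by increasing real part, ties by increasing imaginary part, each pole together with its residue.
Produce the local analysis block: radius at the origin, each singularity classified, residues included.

Denominator factor (ρ**2 - 5*ρ/11 - 3/2)^3: discriminant 751/121, real irrational roots 5/22 + (1/22)*sqrt(751) and 5/22 - (1/22)*sqrt(751); poles of order 3, moduli 5/22 + (1/22)*sqrt(751) and -5/22 + (1/22)*sqrt(751).
Branch term (-14/5)*log(1 - ρ/(11/4)): its argument vanishes at ρ = 11/4, a logarithmic branch point, modulus 11/4.
The radius of convergence is the smallest modulus among the singular points: -5/22 + (1/22)*sqrt(751).
The branch term is analytic at 5/22 - (1/22)*sqrt(751) and contributes nothing to the residue; only the rational part matters.
The factor ρ**2 - 5*ρ/11 - 3/2 splits as (ρ - a)(ρ - a') with a = 5/22 - (1/22)*sqrt(751), a' = 5/22 + (1/22)*sqrt(751). At the order-3 pole a set g(ρ) = (ρ - a)^3*(rational part) = [8/11] / (ρ - a')^3.
Order-3 pole: residue = g''(a)/2; g''(5/22 - (1/22)*sqrt(751)) = -(1405536/423564751)*sqrt(751), so the residue is -(702768/423564751)*sqrt(751).
The branch term is analytic at 5/22 + (1/22)*sqrt(751) and contributes nothing to the residue; only the rational part matters.
The factor ρ**2 - 5*ρ/11 - 3/2 splits as (ρ - a)(ρ - a') with a = 5/22 + (1/22)*sqrt(751), a' = 5/22 - (1/22)*sqrt(751). At the order-3 pole a set g(ρ) = (ρ - a)^3*(rational part) = [8/11] / (ρ - a')^3.
Order-3 pole: residue = g''(a)/2; g''(5/22 + (1/22)*sqrt(751)) = (1405536/423564751)*sqrt(751), so the residue is (702768/423564751)*sqrt(751).
List the singular points by increasing real part (a conjugate pair: the negative imaginary part first).

Radius of convergence at 0: -5/22 + (1/22)*sqrt(751).
At 5/22 - (1/22)*sqrt(751): a pole of order 3; residue -(702768/423564751)*sqrt(751).
At 5/22 + (1/22)*sqrt(751): a pole of order 3; residue (702768/423564751)*sqrt(751).
At 11/4: a logarithmic branch point.


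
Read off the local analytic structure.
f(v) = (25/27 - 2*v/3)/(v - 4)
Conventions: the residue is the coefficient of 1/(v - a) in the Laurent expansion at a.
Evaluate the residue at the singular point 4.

The residue is -47/27.

At the order-1 pole 4 set g(v) = (v - (4))*f(v) = 25/27 - 2*v/3.
Simple pole: residue = g(a) at a = 4, which is -47/27.


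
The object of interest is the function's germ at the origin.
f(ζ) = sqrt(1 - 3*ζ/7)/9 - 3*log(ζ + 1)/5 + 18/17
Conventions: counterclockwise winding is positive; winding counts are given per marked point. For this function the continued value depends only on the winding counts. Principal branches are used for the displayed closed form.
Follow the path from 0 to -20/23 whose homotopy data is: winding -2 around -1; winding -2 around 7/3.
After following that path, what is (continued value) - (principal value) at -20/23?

Continued minus principal equals (12/5)*pi*i.

The rational part is single-valued and drops out of the difference; each branch term changes only by its own monodromy.
(-3/5)*log(1 - ζ/(-1)): each positive loop around -1 adds 2*pi*i to the log, so winding -2 contributes (-3/5)*(-2)*2*pi*i = (12/5)*pi*i.
(1/9)*sqrt(1 - ζ/(7/3)): winding -2 is even, the square root returns to the same sheet, contribution 0.
Summing the contributions at ζ = -20/23 gives (12/5)*pi*i.


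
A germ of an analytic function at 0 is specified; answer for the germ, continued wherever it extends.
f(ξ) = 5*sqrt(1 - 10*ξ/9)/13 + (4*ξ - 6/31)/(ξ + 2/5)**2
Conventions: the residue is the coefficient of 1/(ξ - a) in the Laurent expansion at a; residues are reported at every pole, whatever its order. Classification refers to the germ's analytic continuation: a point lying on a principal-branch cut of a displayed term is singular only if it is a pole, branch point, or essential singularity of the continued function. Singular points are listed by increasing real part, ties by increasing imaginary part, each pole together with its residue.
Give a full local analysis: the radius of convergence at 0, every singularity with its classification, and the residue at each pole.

Radius of convergence at 0: 2/5.
At -2/5: a pole of order 2; residue 4.
At 9/10: an algebraic (square-root) branch point.

Denominator factor (ξ + 2/5)^2: pole of order 2 at -2/5, modulus 2/5.
Branch term (5/13)*sqrt(1 - ξ/(9/10)): its argument vanishes at ξ = 9/10, a square-root branch point, modulus 9/10.
The radius of convergence is the smallest modulus among the singular points: 2/5.
The branch term is analytic at -2/5 and contributes nothing to the residue; only the rational part matters.
At the order-2 pole -2/5 set g(ξ) = (ξ - (-2/5))^2*(rational part) = 4*ξ - 6/31.
Order-2 pole: residue = g'(a); g'(-2/5) = 4, so the residue is 4.
List the singular points by increasing real part (a conjugate pair: the negative imaginary part first).


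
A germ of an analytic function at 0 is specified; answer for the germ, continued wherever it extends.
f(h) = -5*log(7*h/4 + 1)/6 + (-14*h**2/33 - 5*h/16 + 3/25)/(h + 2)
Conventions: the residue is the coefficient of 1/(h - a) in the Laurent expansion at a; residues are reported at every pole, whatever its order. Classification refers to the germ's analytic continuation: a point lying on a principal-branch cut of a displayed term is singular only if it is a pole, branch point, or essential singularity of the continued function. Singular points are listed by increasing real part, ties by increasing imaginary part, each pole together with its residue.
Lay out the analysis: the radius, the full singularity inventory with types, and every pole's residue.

Denominator factor (h + 2): pole of order 1 at -2, modulus 2.
Branch term (-5/6)*log(1 - h/(-4/7)): its argument vanishes at h = -4/7, a logarithmic branch point, modulus 4/7.
The radius of convergence is the smallest modulus among the singular points: 4/7.
The branch term is analytic at -2 and contributes nothing to the residue; only the rational part matters.
At the order-1 pole -2 set g(h) = (h - (-2))*(rational part) = -14*h**2/33 - 5*h/16 + 3/25.
Simple pole: residue = g(a) at a = -2, which is -6283/6600.
List the singular points by increasing real part (a conjugate pair: the negative imaginary part first).

Radius of convergence at 0: 4/7.
At -2: a pole of order 1; residue -6283/6600.
At -4/7: a logarithmic branch point.


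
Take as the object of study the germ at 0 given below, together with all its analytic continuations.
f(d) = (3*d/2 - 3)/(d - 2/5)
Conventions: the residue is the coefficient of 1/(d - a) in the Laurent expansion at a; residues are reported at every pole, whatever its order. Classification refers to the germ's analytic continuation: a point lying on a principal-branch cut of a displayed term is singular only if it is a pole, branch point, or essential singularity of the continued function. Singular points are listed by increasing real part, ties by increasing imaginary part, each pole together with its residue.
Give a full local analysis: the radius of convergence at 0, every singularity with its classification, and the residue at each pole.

Denominator factor (d - 2/5): pole of order 1 at 2/5, modulus 2/5.
The radius of convergence is the smallest modulus among the singular points: 2/5.
At the order-1 pole 2/5 set g(d) = (d - (2/5))*f(d) = 3*d/2 - 3.
Simple pole: residue = g(a) at a = 2/5, which is -12/5.

Radius of convergence at 0: 2/5.
At 2/5: a pole of order 1; residue -12/5.


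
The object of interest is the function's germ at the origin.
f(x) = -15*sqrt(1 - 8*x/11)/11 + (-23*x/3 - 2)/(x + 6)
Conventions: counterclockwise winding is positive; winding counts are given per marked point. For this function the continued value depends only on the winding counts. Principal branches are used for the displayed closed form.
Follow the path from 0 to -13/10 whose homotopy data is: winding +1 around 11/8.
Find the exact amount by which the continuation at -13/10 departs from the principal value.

Continued minus principal equals (6/121)*sqrt(5885).

The rational part is single-valued and drops out of the difference; each branch term changes only by its own monodromy.
(-15/11)*sqrt(1 - x/(11/8)): winding +1 is odd, the square root flips sign, contributing -2*(-15/11)*sqrt(1 - (-13/10)/(11/8)) = -2*(-15/11)*sqrt(107/55) = (6/121)*sqrt(5885).
Summing the contributions at x = -13/10 gives (6/121)*sqrt(5885).


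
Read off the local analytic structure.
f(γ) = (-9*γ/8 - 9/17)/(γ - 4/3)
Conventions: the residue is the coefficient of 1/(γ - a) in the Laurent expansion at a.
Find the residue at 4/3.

At the order-1 pole 4/3 set g(γ) = (γ - (4/3))*f(γ) = -9*γ/8 - 9/17.
Simple pole: residue = g(a) at a = 4/3, which is -69/34.

The residue is -69/34.


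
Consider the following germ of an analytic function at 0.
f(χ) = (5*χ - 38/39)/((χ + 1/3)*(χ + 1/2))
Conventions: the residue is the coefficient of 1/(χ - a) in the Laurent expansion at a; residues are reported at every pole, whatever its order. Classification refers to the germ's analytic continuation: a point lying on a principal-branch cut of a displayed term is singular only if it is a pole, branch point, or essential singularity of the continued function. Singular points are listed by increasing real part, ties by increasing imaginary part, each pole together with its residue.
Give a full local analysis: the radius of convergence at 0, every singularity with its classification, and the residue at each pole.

Radius of convergence at 0: 1/3.
At -1/2: a pole of order 1; residue 271/13.
At -1/3: a pole of order 1; residue -206/13.

Denominator factor (χ + 1/2): pole of order 1 at -1/2, modulus 1/2.
Denominator factor (χ + 1/3): pole of order 1 at -1/3, modulus 1/3.
The radius of convergence is the smallest modulus among the singular points: 1/3.
At the order-1 pole -1/2 set g(χ) = (χ - (-1/2))*f(χ) = (5*χ - 38/39)/(χ + 1/3).
Simple pole: residue = g(a) at a = -1/2, which is 271/13.
At the order-1 pole -1/3 set g(χ) = (χ - (-1/3))*f(χ) = (5*χ - 38/39)/(χ + 1/2).
Simple pole: residue = g(a) at a = -1/3, which is -206/13.
List the singular points by increasing real part (a conjugate pair: the negative imaginary part first).


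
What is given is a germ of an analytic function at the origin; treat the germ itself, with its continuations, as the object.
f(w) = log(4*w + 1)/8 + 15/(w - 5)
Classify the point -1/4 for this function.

The term (1/8)*log(1 - w/(-1/4)) has argument 1 - -1/4/(-1/4) = 0 at -1/4: a logarithmic (infinitely-sheeted) branch point; the remaining terms are analytic or single-valued there.

The point is a logarithmic branch point.


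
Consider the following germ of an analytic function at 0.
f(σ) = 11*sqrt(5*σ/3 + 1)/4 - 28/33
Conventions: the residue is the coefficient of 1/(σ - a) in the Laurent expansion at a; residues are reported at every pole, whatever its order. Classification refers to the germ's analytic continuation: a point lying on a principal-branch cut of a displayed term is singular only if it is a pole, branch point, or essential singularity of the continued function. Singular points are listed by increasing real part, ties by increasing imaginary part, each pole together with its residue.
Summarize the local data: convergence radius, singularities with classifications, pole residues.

Radius of convergence at 0: 3/5.
At -3/5: an algebraic (square-root) branch point.

Branch term (11/4)*sqrt(1 - σ/(-3/5)): its argument vanishes at σ = -3/5, a square-root branch point, modulus 3/5.
The radius of convergence is the smallest modulus among the singular points: 3/5.


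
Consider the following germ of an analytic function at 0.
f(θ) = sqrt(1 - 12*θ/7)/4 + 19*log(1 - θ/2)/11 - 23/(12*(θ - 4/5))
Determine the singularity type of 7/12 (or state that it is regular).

The point is an algebraic (square-root) branch point.

The term (1/4)*sqrt(1 - θ/(7/12)) has argument 1 - 7/12/(7/12) = 0 at 7/12: a square-root (algebraic, two-sheeted) branch point; the remaining terms are analytic or single-valued there.


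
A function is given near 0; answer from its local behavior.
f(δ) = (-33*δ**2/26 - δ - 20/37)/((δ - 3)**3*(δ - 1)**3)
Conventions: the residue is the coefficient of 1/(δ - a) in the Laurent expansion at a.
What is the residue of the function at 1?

At the order-3 pole 1 set g(δ) = (δ - (1))^3*f(δ) = (-33*δ**2/26 - δ - 20/37)/(δ - 3)**3.
Order-3 pole: residue = g''(a)/2; g''(1) = 20763/7696, so the residue is 20763/15392.

The residue is 20763/15392.


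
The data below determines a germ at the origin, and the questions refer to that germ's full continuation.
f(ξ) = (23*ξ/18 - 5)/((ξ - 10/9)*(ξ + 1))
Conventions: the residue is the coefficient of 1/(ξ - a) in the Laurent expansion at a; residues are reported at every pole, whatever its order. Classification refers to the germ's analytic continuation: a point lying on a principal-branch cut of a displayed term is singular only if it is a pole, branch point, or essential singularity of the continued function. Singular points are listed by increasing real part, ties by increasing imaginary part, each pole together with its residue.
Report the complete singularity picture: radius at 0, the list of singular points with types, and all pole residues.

Denominator factor (ξ - 10/9): pole of order 1 at 10/9, modulus 10/9.
Denominator factor (ξ + 1): pole of order 1 at -1, modulus 1.
The radius of convergence is the smallest modulus among the singular points: 1.
At the order-1 pole -1 set g(ξ) = (ξ - (-1))*f(ξ) = (23*ξ/18 - 5)/(ξ - 10/9).
Simple pole: residue = g(a) at a = -1, which is 113/38.
At the order-1 pole 10/9 set g(ξ) = (ξ - (10/9))*f(ξ) = (23*ξ/18 - 5)/(ξ + 1).
Simple pole: residue = g(a) at a = 10/9, which is -290/171.
List the singular points by increasing real part (a conjugate pair: the negative imaginary part first).

Radius of convergence at 0: 1.
At -1: a pole of order 1; residue 113/38.
At 10/9: a pole of order 1; residue -290/171.


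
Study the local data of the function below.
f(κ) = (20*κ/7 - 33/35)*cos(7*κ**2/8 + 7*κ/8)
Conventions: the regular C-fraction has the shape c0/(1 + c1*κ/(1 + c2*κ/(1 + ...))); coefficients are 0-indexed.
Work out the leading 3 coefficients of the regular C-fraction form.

The regular C-fraction coefficients are [-33/35, 100/33, -1333361/422400].

Taylor coefficients (expand at 0): a_0 = -33/35, a_1 = 20/7, a_2 = 231/640.
c0 = a_0 = -33/35. Peel one level at a time: if S = 1 + c*κ/S' with S'(0) = 1, then c is the κ-coefficient of S and S' = c*κ/(S - 1).
S_1 = c0/f = 1 + (100/33)*κ + (1333361/139392)*κ^2 + ...; c1 = 100/33.
S_2 = c1*κ/(S_1 - 1) = 1 + (-1333361/422400)*κ + ...; c2 = -1333361/422400.


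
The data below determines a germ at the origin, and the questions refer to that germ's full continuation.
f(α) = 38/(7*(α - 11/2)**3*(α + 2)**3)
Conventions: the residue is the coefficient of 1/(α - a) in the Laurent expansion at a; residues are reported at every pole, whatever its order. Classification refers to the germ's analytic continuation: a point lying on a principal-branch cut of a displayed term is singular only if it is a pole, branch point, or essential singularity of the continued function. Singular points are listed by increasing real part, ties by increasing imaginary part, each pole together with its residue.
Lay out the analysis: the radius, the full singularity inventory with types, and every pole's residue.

Denominator factor (α - 11/2)^3: pole of order 3 at 11/2, modulus 11/2.
Denominator factor (α + 2)^3: pole of order 3 at -2, modulus 2.
The radius of convergence is the smallest modulus among the singular points: 2.
At the order-3 pole -2 set g(α) = (α - (-2))^3*f(α) = 38/(7*(α - 11/2)**3).
Order-3 pole: residue = g''(a)/2; g''(-2) = -4864/1771875, so the residue is -2432/1771875.
At the order-3 pole 11/2 set g(α) = (α - (11/2))^3*f(α) = 38/(7*(α + 2)**3).
Order-3 pole: residue = g''(a)/2; g''(11/2) = 4864/1771875, so the residue is 2432/1771875.
List the singular points by increasing real part (a conjugate pair: the negative imaginary part first).

Radius of convergence at 0: 2.
At -2: a pole of order 3; residue -2432/1771875.
At 11/2: a pole of order 3; residue 2432/1771875.


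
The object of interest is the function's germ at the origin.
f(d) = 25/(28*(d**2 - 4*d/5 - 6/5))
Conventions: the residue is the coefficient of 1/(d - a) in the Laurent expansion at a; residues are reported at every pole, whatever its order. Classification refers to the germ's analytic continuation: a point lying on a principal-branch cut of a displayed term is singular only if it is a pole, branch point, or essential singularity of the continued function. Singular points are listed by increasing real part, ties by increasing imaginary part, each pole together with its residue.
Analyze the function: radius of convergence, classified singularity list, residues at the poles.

Radius of convergence at 0: -2/5 + (1/5)*sqrt(34).
At 2/5 - (1/5)*sqrt(34): a pole of order 1; residue -(125/1904)*sqrt(34).
At 2/5 + (1/5)*sqrt(34): a pole of order 1; residue (125/1904)*sqrt(34).

Denominator factor (d**2 - 4*d/5 - 6/5): discriminant 136/25, real irrational roots 2/5 + (1/5)*sqrt(34) and 2/5 - (1/5)*sqrt(34); poles of order 1, moduli 2/5 + (1/5)*sqrt(34) and -2/5 + (1/5)*sqrt(34).
The radius of convergence is the smallest modulus among the singular points: -2/5 + (1/5)*sqrt(34).
The factor d**2 - 4*d/5 - 6/5 splits as (d - a)(d - a') with a = 2/5 - (1/5)*sqrt(34), a' = 2/5 + (1/5)*sqrt(34). At the order-1 pole a set g(d) = (d - a)*f(d) = [25/28] / (d - a').
Simple pole: residue = g(a) at a = 2/5 - (1/5)*sqrt(34), which is -(125/1904)*sqrt(34).
The factor d**2 - 4*d/5 - 6/5 splits as (d - a)(d - a') with a = 2/5 + (1/5)*sqrt(34), a' = 2/5 - (1/5)*sqrt(34). At the order-1 pole a set g(d) = (d - a)*f(d) = [25/28] / (d - a').
Simple pole: residue = g(a) at a = 2/5 + (1/5)*sqrt(34), which is (125/1904)*sqrt(34).
List the singular points by increasing real part (a conjugate pair: the negative imaginary part first).


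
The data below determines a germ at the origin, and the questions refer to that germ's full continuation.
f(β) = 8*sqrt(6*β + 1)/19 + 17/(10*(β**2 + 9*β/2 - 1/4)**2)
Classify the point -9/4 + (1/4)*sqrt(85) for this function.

The point is a pole of order 2.

The denominator factor β**2 + 9*β/2 - 1/4 vanishes at -9/4 + (1/4)*sqrt(85) and appears to the power 2; the numerator there equals 17/10, nonzero, and no other factor vanishes.
The branch terms are analytic at this point.
Hence a pole whose order is the multiplicity, 2.


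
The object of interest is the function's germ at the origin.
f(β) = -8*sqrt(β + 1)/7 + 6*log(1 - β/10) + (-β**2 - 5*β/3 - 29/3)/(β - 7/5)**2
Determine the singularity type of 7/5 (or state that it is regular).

The point is a pole of order 2.

The denominator factor β - 7/5 vanishes at 7/5 and appears to the power 2; the numerator there equals -349/25, nonzero, and no other factor vanishes.
The branch terms are analytic at this point.
Hence a pole whose order is the multiplicity, 2.


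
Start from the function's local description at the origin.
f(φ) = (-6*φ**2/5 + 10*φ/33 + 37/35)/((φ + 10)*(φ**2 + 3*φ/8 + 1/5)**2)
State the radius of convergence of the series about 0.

The radius of convergence is (1/5)*sqrt(5).

Denominator factor (φ**2 + 3*φ/8 + 1/5)^2: discriminant -211/320, complex-conjugate roots (-3/16) + ((1/80)*sqrt(1055))*i and (-3/16) - ((1/80)*sqrt(1055))*i; poles of order 2, moduli (1/5)*sqrt(5) and (1/5)*sqrt(5).
Denominator factor (φ + 10): pole of order 1 at -10, modulus 10.
The radius of convergence is the smallest modulus among the singular points: (1/5)*sqrt(5).


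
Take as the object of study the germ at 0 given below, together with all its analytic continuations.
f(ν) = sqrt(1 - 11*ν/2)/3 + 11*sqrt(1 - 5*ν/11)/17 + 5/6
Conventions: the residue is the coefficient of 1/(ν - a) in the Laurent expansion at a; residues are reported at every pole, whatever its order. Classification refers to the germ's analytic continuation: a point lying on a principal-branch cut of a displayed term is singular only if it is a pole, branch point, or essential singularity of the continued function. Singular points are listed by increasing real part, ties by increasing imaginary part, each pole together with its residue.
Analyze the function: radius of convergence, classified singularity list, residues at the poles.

Branch term (1/3)*sqrt(1 - ν/(2/11)): its argument vanishes at ν = 2/11, a square-root branch point, modulus 2/11.
Branch term (11/17)*sqrt(1 - ν/(11/5)): its argument vanishes at ν = 11/5, a square-root branch point, modulus 11/5.
The radius of convergence is the smallest modulus among the singular points: 2/11.
List the singular points by increasing real part (a conjugate pair: the negative imaginary part first).

Radius of convergence at 0: 2/11.
At 2/11: an algebraic (square-root) branch point.
At 11/5: an algebraic (square-root) branch point.


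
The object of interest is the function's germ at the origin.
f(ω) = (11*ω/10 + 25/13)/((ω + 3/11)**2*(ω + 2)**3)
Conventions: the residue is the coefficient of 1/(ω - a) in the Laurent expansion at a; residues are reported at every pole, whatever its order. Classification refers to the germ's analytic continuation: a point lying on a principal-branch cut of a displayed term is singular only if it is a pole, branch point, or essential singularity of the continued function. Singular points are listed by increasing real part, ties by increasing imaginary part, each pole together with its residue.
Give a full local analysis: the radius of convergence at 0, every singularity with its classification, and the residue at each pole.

Radius of convergence at 0: 3/11.
At -2: a pole of order 3; residue 2825713/8470865.
At -3/11: a pole of order 2; residue -2825713/8470865.

Denominator factor (ω + 2)^3: pole of order 3 at -2, modulus 2.
Denominator factor (ω + 3/11)^2: pole of order 2 at -3/11, modulus 3/11.
The radius of convergence is the smallest modulus among the singular points: 3/11.
At the order-3 pole -2 set g(ω) = (ω - (-2))^3*f(ω) = (11*ω/10 + 25/13)/(ω + 3/11)**2.
Order-3 pole: residue = g''(a)/2; g''(-2) = 5651426/8470865, so the residue is 2825713/8470865.
At the order-2 pole -3/11 set g(ω) = (ω - (-3/11))^2*f(ω) = (11*ω/10 + 25/13)/(ω + 2)**3.
Order-2 pole: residue = g'(a); g'(-3/11) = -2825713/8470865, so the residue is -2825713/8470865.
List the singular points by increasing real part (a conjugate pair: the negative imaginary part first).


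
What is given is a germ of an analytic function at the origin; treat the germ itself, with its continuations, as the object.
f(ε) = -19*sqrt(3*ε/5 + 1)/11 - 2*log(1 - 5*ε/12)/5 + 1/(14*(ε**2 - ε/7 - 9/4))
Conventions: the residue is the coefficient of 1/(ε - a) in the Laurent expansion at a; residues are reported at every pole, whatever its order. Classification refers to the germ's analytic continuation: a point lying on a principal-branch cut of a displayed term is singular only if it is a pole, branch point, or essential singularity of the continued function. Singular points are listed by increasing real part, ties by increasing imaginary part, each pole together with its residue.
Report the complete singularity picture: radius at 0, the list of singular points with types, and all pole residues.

Radius of convergence at 0: -1/14 + (1/14)*sqrt(442).
At -5/3: an algebraic (square-root) branch point.
At 1/14 - (1/14)*sqrt(442): a pole of order 1; residue -(1/884)*sqrt(442).
At 1/14 + (1/14)*sqrt(442): a pole of order 1; residue (1/884)*sqrt(442).
At 12/5: a logarithmic branch point.

Denominator factor (ε**2 - ε/7 - 9/4): discriminant 442/49, real irrational roots 1/14 + (1/14)*sqrt(442) and 1/14 - (1/14)*sqrt(442); poles of order 1, moduli 1/14 + (1/14)*sqrt(442) and -1/14 + (1/14)*sqrt(442).
Branch term (-2/5)*log(1 - ε/(12/5)): its argument vanishes at ε = 12/5, a logarithmic branch point, modulus 12/5.
Branch term (-19/11)*sqrt(1 - ε/(-5/3)): its argument vanishes at ε = -5/3, a square-root branch point, modulus 5/3.
The radius of convergence is the smallest modulus among the singular points: -1/14 + (1/14)*sqrt(442).
The branch terms are analytic at 1/14 - (1/14)*sqrt(442) and contribute nothing to the residue; only the rational part matters.
The factor ε**2 - ε/7 - 9/4 splits as (ε - a)(ε - a') with a = 1/14 - (1/14)*sqrt(442), a' = 1/14 + (1/14)*sqrt(442). At the order-1 pole a set g(ε) = (ε - a)*(rational part) = [1/14] / (ε - a').
Simple pole: residue = g(a) at a = 1/14 - (1/14)*sqrt(442), which is -(1/884)*sqrt(442).
The branch terms are analytic at 1/14 + (1/14)*sqrt(442) and contribute nothing to the residue; only the rational part matters.
The factor ε**2 - ε/7 - 9/4 splits as (ε - a)(ε - a') with a = 1/14 + (1/14)*sqrt(442), a' = 1/14 - (1/14)*sqrt(442). At the order-1 pole a set g(ε) = (ε - a)*(rational part) = [1/14] / (ε - a').
Simple pole: residue = g(a) at a = 1/14 + (1/14)*sqrt(442), which is (1/884)*sqrt(442).
List the singular points by increasing real part (a conjugate pair: the negative imaginary part first).
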